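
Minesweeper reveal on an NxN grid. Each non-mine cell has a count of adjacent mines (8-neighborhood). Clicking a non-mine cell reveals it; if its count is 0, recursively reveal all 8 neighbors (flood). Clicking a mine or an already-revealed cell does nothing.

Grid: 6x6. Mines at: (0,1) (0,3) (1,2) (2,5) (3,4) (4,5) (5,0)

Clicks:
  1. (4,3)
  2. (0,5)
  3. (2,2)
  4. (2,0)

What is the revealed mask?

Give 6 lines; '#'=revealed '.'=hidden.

Answer: ....##
##..##
####..
####..
#####.
.####.

Derivation:
Click 1 (4,3) count=1: revealed 1 new [(4,3)] -> total=1
Click 2 (0,5) count=0: revealed 4 new [(0,4) (0,5) (1,4) (1,5)] -> total=5
Click 3 (2,2) count=1: revealed 1 new [(2,2)] -> total=6
Click 4 (2,0) count=0: revealed 17 new [(1,0) (1,1) (2,0) (2,1) (2,3) (3,0) (3,1) (3,2) (3,3) (4,0) (4,1) (4,2) (4,4) (5,1) (5,2) (5,3) (5,4)] -> total=23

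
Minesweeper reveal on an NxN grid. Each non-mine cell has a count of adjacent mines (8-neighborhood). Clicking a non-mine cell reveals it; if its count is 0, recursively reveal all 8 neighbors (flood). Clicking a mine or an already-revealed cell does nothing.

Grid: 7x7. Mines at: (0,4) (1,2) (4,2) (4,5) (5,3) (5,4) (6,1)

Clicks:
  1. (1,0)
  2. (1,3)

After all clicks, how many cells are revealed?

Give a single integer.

Click 1 (1,0) count=0: revealed 12 new [(0,0) (0,1) (1,0) (1,1) (2,0) (2,1) (3,0) (3,1) (4,0) (4,1) (5,0) (5,1)] -> total=12
Click 2 (1,3) count=2: revealed 1 new [(1,3)] -> total=13

Answer: 13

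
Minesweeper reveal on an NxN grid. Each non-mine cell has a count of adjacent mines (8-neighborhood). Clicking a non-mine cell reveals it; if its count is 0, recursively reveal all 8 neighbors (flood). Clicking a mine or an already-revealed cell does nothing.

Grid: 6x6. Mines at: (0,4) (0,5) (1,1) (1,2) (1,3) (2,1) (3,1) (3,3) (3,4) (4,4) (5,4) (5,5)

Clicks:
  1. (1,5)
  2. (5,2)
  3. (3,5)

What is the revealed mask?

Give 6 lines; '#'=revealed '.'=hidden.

Answer: ......
.....#
......
.....#
####..
####..

Derivation:
Click 1 (1,5) count=2: revealed 1 new [(1,5)] -> total=1
Click 2 (5,2) count=0: revealed 8 new [(4,0) (4,1) (4,2) (4,3) (5,0) (5,1) (5,2) (5,3)] -> total=9
Click 3 (3,5) count=2: revealed 1 new [(3,5)] -> total=10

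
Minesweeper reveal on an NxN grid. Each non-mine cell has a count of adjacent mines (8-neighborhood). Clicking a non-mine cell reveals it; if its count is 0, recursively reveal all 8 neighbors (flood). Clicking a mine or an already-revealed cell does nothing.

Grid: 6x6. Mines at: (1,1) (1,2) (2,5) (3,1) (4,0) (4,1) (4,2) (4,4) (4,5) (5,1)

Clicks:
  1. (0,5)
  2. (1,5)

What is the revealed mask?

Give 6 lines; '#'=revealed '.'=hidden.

Click 1 (0,5) count=0: revealed 6 new [(0,3) (0,4) (0,5) (1,3) (1,4) (1,5)] -> total=6
Click 2 (1,5) count=1: revealed 0 new [(none)] -> total=6

Answer: ...###
...###
......
......
......
......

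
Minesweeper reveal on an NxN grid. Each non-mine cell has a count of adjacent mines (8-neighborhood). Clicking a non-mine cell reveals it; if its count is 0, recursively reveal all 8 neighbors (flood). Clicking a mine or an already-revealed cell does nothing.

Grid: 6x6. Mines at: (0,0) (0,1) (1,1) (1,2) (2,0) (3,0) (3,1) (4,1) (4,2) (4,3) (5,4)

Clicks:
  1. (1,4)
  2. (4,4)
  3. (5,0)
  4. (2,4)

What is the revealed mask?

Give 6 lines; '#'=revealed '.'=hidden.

Click 1 (1,4) count=0: revealed 14 new [(0,3) (0,4) (0,5) (1,3) (1,4) (1,5) (2,3) (2,4) (2,5) (3,3) (3,4) (3,5) (4,4) (4,5)] -> total=14
Click 2 (4,4) count=2: revealed 0 new [(none)] -> total=14
Click 3 (5,0) count=1: revealed 1 new [(5,0)] -> total=15
Click 4 (2,4) count=0: revealed 0 new [(none)] -> total=15

Answer: ...###
...###
...###
...###
....##
#.....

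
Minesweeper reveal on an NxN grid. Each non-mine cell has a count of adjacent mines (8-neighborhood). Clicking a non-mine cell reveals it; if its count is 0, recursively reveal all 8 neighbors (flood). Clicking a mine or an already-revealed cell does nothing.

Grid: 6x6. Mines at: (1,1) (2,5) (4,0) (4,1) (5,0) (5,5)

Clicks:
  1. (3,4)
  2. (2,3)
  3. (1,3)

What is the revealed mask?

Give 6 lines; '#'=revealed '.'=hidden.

Click 1 (3,4) count=1: revealed 1 new [(3,4)] -> total=1
Click 2 (2,3) count=0: revealed 19 new [(0,2) (0,3) (0,4) (0,5) (1,2) (1,3) (1,4) (1,5) (2,2) (2,3) (2,4) (3,2) (3,3) (4,2) (4,3) (4,4) (5,2) (5,3) (5,4)] -> total=20
Click 3 (1,3) count=0: revealed 0 new [(none)] -> total=20

Answer: ..####
..####
..###.
..###.
..###.
..###.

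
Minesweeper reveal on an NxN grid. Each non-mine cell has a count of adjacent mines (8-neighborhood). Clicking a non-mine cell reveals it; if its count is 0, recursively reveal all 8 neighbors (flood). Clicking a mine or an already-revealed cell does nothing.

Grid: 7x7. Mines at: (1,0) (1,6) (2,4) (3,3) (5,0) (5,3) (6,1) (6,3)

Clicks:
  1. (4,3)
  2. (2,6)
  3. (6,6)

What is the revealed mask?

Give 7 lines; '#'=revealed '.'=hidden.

Answer: .......
.......
.....##
....###
...####
....###
....###

Derivation:
Click 1 (4,3) count=2: revealed 1 new [(4,3)] -> total=1
Click 2 (2,6) count=1: revealed 1 new [(2,6)] -> total=2
Click 3 (6,6) count=0: revealed 13 new [(2,5) (3,4) (3,5) (3,6) (4,4) (4,5) (4,6) (5,4) (5,5) (5,6) (6,4) (6,5) (6,6)] -> total=15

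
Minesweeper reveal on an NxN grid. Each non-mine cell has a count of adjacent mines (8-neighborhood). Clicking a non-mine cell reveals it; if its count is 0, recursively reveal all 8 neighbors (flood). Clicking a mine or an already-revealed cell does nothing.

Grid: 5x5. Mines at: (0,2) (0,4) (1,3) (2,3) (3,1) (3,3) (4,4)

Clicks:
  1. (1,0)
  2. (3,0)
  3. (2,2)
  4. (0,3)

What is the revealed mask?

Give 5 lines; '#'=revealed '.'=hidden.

Answer: ##.#.
##...
###..
#....
.....

Derivation:
Click 1 (1,0) count=0: revealed 6 new [(0,0) (0,1) (1,0) (1,1) (2,0) (2,1)] -> total=6
Click 2 (3,0) count=1: revealed 1 new [(3,0)] -> total=7
Click 3 (2,2) count=4: revealed 1 new [(2,2)] -> total=8
Click 4 (0,3) count=3: revealed 1 new [(0,3)] -> total=9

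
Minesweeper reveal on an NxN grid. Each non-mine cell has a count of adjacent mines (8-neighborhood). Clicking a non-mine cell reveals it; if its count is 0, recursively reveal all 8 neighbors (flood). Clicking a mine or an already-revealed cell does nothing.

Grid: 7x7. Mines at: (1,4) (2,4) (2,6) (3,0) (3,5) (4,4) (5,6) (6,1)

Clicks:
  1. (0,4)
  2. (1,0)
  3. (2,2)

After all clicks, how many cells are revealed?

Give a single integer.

Click 1 (0,4) count=1: revealed 1 new [(0,4)] -> total=1
Click 2 (1,0) count=0: revealed 21 new [(0,0) (0,1) (0,2) (0,3) (1,0) (1,1) (1,2) (1,3) (2,0) (2,1) (2,2) (2,3) (3,1) (3,2) (3,3) (4,1) (4,2) (4,3) (5,1) (5,2) (5,3)] -> total=22
Click 3 (2,2) count=0: revealed 0 new [(none)] -> total=22

Answer: 22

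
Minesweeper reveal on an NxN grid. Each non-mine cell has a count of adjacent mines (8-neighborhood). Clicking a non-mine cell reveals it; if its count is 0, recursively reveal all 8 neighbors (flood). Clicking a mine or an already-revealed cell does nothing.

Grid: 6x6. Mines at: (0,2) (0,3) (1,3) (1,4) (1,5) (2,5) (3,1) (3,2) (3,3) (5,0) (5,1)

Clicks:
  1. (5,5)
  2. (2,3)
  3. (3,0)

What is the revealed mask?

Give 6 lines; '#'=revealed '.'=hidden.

Answer: ......
......
...#..
#...##
..####
..####

Derivation:
Click 1 (5,5) count=0: revealed 10 new [(3,4) (3,5) (4,2) (4,3) (4,4) (4,5) (5,2) (5,3) (5,4) (5,5)] -> total=10
Click 2 (2,3) count=4: revealed 1 new [(2,3)] -> total=11
Click 3 (3,0) count=1: revealed 1 new [(3,0)] -> total=12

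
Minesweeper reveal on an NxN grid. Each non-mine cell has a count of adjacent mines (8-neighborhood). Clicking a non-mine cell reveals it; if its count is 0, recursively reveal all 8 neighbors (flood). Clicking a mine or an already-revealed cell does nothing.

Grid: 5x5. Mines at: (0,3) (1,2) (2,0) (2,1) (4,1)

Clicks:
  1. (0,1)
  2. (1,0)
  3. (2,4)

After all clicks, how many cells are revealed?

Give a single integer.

Answer: 13

Derivation:
Click 1 (0,1) count=1: revealed 1 new [(0,1)] -> total=1
Click 2 (1,0) count=2: revealed 1 new [(1,0)] -> total=2
Click 3 (2,4) count=0: revealed 11 new [(1,3) (1,4) (2,2) (2,3) (2,4) (3,2) (3,3) (3,4) (4,2) (4,3) (4,4)] -> total=13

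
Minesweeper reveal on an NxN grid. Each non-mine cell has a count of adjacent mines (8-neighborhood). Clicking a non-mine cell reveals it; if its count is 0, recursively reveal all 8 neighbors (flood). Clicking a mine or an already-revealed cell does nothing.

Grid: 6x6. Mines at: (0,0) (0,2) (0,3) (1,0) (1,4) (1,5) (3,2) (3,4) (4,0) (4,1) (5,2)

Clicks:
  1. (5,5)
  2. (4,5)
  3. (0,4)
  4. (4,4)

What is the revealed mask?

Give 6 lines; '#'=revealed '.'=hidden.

Click 1 (5,5) count=0: revealed 6 new [(4,3) (4,4) (4,5) (5,3) (5,4) (5,5)] -> total=6
Click 2 (4,5) count=1: revealed 0 new [(none)] -> total=6
Click 3 (0,4) count=3: revealed 1 new [(0,4)] -> total=7
Click 4 (4,4) count=1: revealed 0 new [(none)] -> total=7

Answer: ....#.
......
......
......
...###
...###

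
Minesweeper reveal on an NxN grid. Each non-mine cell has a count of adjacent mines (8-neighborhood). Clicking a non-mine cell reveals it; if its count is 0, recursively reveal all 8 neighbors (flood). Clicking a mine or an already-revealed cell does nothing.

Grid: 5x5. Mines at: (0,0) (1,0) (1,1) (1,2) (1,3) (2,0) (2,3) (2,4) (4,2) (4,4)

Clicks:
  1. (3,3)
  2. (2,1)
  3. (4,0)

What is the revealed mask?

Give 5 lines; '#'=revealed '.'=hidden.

Click 1 (3,3) count=4: revealed 1 new [(3,3)] -> total=1
Click 2 (2,1) count=4: revealed 1 new [(2,1)] -> total=2
Click 3 (4,0) count=0: revealed 4 new [(3,0) (3,1) (4,0) (4,1)] -> total=6

Answer: .....
.....
.#...
##.#.
##...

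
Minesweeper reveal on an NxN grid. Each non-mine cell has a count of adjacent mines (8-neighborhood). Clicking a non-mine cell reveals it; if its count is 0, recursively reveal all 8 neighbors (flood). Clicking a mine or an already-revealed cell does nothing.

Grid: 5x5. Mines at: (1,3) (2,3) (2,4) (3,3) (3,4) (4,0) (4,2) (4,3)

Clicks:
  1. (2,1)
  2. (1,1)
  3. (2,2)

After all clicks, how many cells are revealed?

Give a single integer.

Answer: 12

Derivation:
Click 1 (2,1) count=0: revealed 12 new [(0,0) (0,1) (0,2) (1,0) (1,1) (1,2) (2,0) (2,1) (2,2) (3,0) (3,1) (3,2)] -> total=12
Click 2 (1,1) count=0: revealed 0 new [(none)] -> total=12
Click 3 (2,2) count=3: revealed 0 new [(none)] -> total=12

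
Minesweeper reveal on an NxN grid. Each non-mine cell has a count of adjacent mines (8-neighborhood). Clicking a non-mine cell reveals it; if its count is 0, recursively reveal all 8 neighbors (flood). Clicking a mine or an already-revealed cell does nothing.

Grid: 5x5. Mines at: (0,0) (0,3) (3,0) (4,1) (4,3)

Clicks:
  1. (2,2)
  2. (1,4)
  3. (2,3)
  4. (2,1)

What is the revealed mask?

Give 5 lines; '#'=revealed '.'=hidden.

Click 1 (2,2) count=0: revealed 12 new [(1,1) (1,2) (1,3) (1,4) (2,1) (2,2) (2,3) (2,4) (3,1) (3,2) (3,3) (3,4)] -> total=12
Click 2 (1,4) count=1: revealed 0 new [(none)] -> total=12
Click 3 (2,3) count=0: revealed 0 new [(none)] -> total=12
Click 4 (2,1) count=1: revealed 0 new [(none)] -> total=12

Answer: .....
.####
.####
.####
.....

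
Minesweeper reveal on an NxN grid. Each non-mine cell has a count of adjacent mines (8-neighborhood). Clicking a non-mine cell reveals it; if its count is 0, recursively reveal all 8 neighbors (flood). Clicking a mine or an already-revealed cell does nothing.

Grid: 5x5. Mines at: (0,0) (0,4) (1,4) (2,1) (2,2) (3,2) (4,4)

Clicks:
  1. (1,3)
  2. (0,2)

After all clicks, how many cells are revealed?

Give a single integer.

Click 1 (1,3) count=3: revealed 1 new [(1,3)] -> total=1
Click 2 (0,2) count=0: revealed 5 new [(0,1) (0,2) (0,3) (1,1) (1,2)] -> total=6

Answer: 6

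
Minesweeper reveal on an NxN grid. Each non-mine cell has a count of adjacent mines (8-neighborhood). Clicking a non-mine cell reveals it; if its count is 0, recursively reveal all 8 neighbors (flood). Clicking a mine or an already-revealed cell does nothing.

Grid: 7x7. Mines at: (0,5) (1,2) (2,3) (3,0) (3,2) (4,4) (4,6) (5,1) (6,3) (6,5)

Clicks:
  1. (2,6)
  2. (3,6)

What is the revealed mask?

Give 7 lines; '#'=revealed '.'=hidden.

Answer: .......
....###
....###
....###
.......
.......
.......

Derivation:
Click 1 (2,6) count=0: revealed 9 new [(1,4) (1,5) (1,6) (2,4) (2,5) (2,6) (3,4) (3,5) (3,6)] -> total=9
Click 2 (3,6) count=1: revealed 0 new [(none)] -> total=9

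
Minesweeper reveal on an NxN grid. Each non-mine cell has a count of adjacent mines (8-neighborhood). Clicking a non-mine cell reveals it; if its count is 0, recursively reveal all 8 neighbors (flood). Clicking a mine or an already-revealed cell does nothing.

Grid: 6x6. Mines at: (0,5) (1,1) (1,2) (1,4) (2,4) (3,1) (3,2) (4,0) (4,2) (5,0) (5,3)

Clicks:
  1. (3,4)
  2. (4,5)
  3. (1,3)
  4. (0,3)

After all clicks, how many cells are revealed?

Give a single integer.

Click 1 (3,4) count=1: revealed 1 new [(3,4)] -> total=1
Click 2 (4,5) count=0: revealed 5 new [(3,5) (4,4) (4,5) (5,4) (5,5)] -> total=6
Click 3 (1,3) count=3: revealed 1 new [(1,3)] -> total=7
Click 4 (0,3) count=2: revealed 1 new [(0,3)] -> total=8

Answer: 8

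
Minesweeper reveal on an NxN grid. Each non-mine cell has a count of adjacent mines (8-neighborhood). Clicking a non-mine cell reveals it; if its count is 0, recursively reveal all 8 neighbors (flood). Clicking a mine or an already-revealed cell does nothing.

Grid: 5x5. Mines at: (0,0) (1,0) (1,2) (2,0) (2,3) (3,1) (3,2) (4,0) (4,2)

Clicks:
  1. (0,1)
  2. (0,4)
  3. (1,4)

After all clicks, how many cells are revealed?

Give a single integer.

Answer: 5

Derivation:
Click 1 (0,1) count=3: revealed 1 new [(0,1)] -> total=1
Click 2 (0,4) count=0: revealed 4 new [(0,3) (0,4) (1,3) (1,4)] -> total=5
Click 3 (1,4) count=1: revealed 0 new [(none)] -> total=5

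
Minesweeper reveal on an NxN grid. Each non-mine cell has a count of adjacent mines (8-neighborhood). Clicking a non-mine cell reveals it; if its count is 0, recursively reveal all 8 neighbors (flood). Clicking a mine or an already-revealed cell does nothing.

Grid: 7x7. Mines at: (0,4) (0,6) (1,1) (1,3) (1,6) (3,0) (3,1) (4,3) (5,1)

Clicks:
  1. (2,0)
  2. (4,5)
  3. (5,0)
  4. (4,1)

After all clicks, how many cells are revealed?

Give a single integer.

Answer: 22

Derivation:
Click 1 (2,0) count=3: revealed 1 new [(2,0)] -> total=1
Click 2 (4,5) count=0: revealed 19 new [(2,4) (2,5) (2,6) (3,4) (3,5) (3,6) (4,4) (4,5) (4,6) (5,2) (5,3) (5,4) (5,5) (5,6) (6,2) (6,3) (6,4) (6,5) (6,6)] -> total=20
Click 3 (5,0) count=1: revealed 1 new [(5,0)] -> total=21
Click 4 (4,1) count=3: revealed 1 new [(4,1)] -> total=22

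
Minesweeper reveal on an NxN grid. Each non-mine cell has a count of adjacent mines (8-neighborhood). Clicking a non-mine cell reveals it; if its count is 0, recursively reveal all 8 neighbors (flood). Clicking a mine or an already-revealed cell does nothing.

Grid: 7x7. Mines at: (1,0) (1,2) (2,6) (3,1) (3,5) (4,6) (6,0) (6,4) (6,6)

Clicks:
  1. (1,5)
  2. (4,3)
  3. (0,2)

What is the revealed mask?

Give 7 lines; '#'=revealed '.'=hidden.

Answer: ..#....
.....#.
..###..
..###..
.####..
.####..
.###...

Derivation:
Click 1 (1,5) count=1: revealed 1 new [(1,5)] -> total=1
Click 2 (4,3) count=0: revealed 17 new [(2,2) (2,3) (2,4) (3,2) (3,3) (3,4) (4,1) (4,2) (4,3) (4,4) (5,1) (5,2) (5,3) (5,4) (6,1) (6,2) (6,3)] -> total=18
Click 3 (0,2) count=1: revealed 1 new [(0,2)] -> total=19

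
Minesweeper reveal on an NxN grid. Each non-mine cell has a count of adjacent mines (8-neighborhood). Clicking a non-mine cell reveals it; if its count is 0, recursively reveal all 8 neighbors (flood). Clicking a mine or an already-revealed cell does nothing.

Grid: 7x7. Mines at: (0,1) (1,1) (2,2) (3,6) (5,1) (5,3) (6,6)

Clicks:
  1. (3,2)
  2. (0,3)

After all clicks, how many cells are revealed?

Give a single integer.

Answer: 21

Derivation:
Click 1 (3,2) count=1: revealed 1 new [(3,2)] -> total=1
Click 2 (0,3) count=0: revealed 20 new [(0,2) (0,3) (0,4) (0,5) (0,6) (1,2) (1,3) (1,4) (1,5) (1,6) (2,3) (2,4) (2,5) (2,6) (3,3) (3,4) (3,5) (4,3) (4,4) (4,5)] -> total=21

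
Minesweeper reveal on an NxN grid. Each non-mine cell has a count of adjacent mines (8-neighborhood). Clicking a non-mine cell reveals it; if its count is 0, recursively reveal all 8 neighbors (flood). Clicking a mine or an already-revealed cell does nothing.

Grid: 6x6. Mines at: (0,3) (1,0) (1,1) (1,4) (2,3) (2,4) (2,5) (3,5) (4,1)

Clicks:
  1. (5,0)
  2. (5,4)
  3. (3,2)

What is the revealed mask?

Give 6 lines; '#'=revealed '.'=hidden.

Answer: ......
......
......
..###.
..####
#.####

Derivation:
Click 1 (5,0) count=1: revealed 1 new [(5,0)] -> total=1
Click 2 (5,4) count=0: revealed 11 new [(3,2) (3,3) (3,4) (4,2) (4,3) (4,4) (4,5) (5,2) (5,3) (5,4) (5,5)] -> total=12
Click 3 (3,2) count=2: revealed 0 new [(none)] -> total=12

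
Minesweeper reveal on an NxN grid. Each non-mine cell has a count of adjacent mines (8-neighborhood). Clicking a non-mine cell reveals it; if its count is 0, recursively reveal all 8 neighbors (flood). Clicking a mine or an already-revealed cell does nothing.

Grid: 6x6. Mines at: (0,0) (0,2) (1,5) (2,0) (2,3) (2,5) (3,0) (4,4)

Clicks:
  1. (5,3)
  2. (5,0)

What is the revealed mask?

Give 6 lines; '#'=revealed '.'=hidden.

Click 1 (5,3) count=1: revealed 1 new [(5,3)] -> total=1
Click 2 (5,0) count=0: revealed 10 new [(3,1) (3,2) (3,3) (4,0) (4,1) (4,2) (4,3) (5,0) (5,1) (5,2)] -> total=11

Answer: ......
......
......
.###..
####..
####..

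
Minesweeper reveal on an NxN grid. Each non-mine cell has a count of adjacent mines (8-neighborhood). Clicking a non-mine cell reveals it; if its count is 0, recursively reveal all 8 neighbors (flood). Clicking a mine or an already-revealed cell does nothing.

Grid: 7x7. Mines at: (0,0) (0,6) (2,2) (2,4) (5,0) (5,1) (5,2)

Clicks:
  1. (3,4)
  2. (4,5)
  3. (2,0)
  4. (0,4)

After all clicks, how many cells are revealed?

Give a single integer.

Click 1 (3,4) count=1: revealed 1 new [(3,4)] -> total=1
Click 2 (4,5) count=0: revealed 19 new [(1,5) (1,6) (2,5) (2,6) (3,3) (3,5) (3,6) (4,3) (4,4) (4,5) (4,6) (5,3) (5,4) (5,5) (5,6) (6,3) (6,4) (6,5) (6,6)] -> total=20
Click 3 (2,0) count=0: revealed 8 new [(1,0) (1,1) (2,0) (2,1) (3,0) (3,1) (4,0) (4,1)] -> total=28
Click 4 (0,4) count=0: revealed 8 new [(0,1) (0,2) (0,3) (0,4) (0,5) (1,2) (1,3) (1,4)] -> total=36

Answer: 36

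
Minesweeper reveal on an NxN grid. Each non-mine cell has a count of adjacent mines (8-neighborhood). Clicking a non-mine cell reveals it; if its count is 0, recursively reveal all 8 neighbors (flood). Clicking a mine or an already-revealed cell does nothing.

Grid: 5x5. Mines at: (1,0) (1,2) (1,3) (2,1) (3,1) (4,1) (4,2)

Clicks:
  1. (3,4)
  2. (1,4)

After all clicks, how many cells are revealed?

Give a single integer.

Answer: 7

Derivation:
Click 1 (3,4) count=0: revealed 6 new [(2,3) (2,4) (3,3) (3,4) (4,3) (4,4)] -> total=6
Click 2 (1,4) count=1: revealed 1 new [(1,4)] -> total=7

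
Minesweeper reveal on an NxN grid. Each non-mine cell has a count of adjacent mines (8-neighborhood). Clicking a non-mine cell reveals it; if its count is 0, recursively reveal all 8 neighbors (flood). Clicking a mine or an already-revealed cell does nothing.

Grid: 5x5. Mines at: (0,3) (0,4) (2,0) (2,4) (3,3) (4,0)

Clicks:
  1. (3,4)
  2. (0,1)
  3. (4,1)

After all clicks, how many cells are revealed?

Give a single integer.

Click 1 (3,4) count=2: revealed 1 new [(3,4)] -> total=1
Click 2 (0,1) count=0: revealed 6 new [(0,0) (0,1) (0,2) (1,0) (1,1) (1,2)] -> total=7
Click 3 (4,1) count=1: revealed 1 new [(4,1)] -> total=8

Answer: 8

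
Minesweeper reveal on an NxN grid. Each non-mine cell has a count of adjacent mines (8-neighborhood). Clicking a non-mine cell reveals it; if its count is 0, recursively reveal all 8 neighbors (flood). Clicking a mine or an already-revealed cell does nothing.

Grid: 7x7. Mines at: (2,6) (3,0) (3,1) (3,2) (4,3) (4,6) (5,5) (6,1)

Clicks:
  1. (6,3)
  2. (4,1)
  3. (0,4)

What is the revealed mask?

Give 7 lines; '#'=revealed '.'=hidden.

Answer: #######
#######
######.
...###.
.#.....
..###..
..###..

Derivation:
Click 1 (6,3) count=0: revealed 6 new [(5,2) (5,3) (5,4) (6,2) (6,3) (6,4)] -> total=6
Click 2 (4,1) count=3: revealed 1 new [(4,1)] -> total=7
Click 3 (0,4) count=0: revealed 23 new [(0,0) (0,1) (0,2) (0,3) (0,4) (0,5) (0,6) (1,0) (1,1) (1,2) (1,3) (1,4) (1,5) (1,6) (2,0) (2,1) (2,2) (2,3) (2,4) (2,5) (3,3) (3,4) (3,5)] -> total=30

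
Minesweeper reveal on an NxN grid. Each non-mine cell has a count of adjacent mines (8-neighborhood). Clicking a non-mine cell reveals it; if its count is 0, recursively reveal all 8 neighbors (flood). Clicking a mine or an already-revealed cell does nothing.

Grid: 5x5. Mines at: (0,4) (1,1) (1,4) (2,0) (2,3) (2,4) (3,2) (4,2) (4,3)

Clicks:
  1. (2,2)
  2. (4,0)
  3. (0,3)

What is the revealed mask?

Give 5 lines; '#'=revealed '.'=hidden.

Click 1 (2,2) count=3: revealed 1 new [(2,2)] -> total=1
Click 2 (4,0) count=0: revealed 4 new [(3,0) (3,1) (4,0) (4,1)] -> total=5
Click 3 (0,3) count=2: revealed 1 new [(0,3)] -> total=6

Answer: ...#.
.....
..#..
##...
##...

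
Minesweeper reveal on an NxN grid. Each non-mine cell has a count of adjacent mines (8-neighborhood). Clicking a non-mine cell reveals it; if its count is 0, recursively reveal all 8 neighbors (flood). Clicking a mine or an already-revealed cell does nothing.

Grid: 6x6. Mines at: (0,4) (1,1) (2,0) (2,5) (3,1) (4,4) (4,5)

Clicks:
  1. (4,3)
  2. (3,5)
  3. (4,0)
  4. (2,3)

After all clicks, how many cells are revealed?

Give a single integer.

Answer: 12

Derivation:
Click 1 (4,3) count=1: revealed 1 new [(4,3)] -> total=1
Click 2 (3,5) count=3: revealed 1 new [(3,5)] -> total=2
Click 3 (4,0) count=1: revealed 1 new [(4,0)] -> total=3
Click 4 (2,3) count=0: revealed 9 new [(1,2) (1,3) (1,4) (2,2) (2,3) (2,4) (3,2) (3,3) (3,4)] -> total=12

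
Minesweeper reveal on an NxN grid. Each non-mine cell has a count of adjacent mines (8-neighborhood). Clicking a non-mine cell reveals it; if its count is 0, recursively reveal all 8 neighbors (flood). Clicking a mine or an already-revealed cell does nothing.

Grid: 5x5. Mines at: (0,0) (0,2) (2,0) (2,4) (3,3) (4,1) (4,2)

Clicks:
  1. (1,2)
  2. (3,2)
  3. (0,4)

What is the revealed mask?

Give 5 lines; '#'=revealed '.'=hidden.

Click 1 (1,2) count=1: revealed 1 new [(1,2)] -> total=1
Click 2 (3,2) count=3: revealed 1 new [(3,2)] -> total=2
Click 3 (0,4) count=0: revealed 4 new [(0,3) (0,4) (1,3) (1,4)] -> total=6

Answer: ...##
..###
.....
..#..
.....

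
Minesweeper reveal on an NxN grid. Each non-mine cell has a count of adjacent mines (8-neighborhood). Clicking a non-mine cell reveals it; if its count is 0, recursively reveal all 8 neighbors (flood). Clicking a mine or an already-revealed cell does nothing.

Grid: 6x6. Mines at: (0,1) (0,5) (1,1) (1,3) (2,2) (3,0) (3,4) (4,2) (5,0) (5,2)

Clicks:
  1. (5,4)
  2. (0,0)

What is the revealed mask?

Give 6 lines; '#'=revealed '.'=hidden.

Click 1 (5,4) count=0: revealed 6 new [(4,3) (4,4) (4,5) (5,3) (5,4) (5,5)] -> total=6
Click 2 (0,0) count=2: revealed 1 new [(0,0)] -> total=7

Answer: #.....
......
......
......
...###
...###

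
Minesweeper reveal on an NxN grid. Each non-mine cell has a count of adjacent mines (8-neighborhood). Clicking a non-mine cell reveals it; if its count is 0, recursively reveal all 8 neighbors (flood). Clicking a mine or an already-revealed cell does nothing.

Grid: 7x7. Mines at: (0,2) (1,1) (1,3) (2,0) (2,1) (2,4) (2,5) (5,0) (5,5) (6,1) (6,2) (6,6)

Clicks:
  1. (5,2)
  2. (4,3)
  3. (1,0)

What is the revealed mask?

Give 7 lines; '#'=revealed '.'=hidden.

Click 1 (5,2) count=2: revealed 1 new [(5,2)] -> total=1
Click 2 (4,3) count=0: revealed 11 new [(3,1) (3,2) (3,3) (3,4) (4,1) (4,2) (4,3) (4,4) (5,1) (5,3) (5,4)] -> total=12
Click 3 (1,0) count=3: revealed 1 new [(1,0)] -> total=13

Answer: .......
#......
.......
.####..
.####..
.####..
.......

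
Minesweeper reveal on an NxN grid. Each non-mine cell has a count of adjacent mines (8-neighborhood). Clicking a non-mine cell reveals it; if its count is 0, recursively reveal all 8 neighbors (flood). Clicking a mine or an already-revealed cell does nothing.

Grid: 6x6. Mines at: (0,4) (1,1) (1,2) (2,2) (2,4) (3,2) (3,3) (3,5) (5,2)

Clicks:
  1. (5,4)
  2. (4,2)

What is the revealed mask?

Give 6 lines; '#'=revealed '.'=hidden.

Answer: ......
......
......
......
..####
...###

Derivation:
Click 1 (5,4) count=0: revealed 6 new [(4,3) (4,4) (4,5) (5,3) (5,4) (5,5)] -> total=6
Click 2 (4,2) count=3: revealed 1 new [(4,2)] -> total=7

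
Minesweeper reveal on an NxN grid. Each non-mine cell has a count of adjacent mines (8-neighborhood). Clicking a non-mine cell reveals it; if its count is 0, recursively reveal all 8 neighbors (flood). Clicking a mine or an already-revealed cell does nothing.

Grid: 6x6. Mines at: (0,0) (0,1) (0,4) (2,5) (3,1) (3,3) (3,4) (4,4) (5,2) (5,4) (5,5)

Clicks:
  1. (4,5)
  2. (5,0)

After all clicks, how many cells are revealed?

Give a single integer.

Answer: 5

Derivation:
Click 1 (4,5) count=4: revealed 1 new [(4,5)] -> total=1
Click 2 (5,0) count=0: revealed 4 new [(4,0) (4,1) (5,0) (5,1)] -> total=5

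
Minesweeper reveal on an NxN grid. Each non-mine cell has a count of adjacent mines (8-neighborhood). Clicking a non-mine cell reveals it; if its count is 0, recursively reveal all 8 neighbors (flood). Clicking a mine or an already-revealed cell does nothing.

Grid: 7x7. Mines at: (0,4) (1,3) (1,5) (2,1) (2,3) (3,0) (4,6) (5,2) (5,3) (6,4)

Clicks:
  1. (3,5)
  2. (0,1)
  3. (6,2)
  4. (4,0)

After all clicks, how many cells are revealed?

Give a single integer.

Answer: 9

Derivation:
Click 1 (3,5) count=1: revealed 1 new [(3,5)] -> total=1
Click 2 (0,1) count=0: revealed 6 new [(0,0) (0,1) (0,2) (1,0) (1,1) (1,2)] -> total=7
Click 3 (6,2) count=2: revealed 1 new [(6,2)] -> total=8
Click 4 (4,0) count=1: revealed 1 new [(4,0)] -> total=9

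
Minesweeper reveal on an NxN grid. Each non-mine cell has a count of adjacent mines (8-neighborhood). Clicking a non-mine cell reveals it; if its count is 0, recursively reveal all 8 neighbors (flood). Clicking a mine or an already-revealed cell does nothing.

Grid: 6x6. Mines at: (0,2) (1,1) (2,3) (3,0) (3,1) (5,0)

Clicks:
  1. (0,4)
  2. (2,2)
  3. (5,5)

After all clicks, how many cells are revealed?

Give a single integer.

Click 1 (0,4) count=0: revealed 22 new [(0,3) (0,4) (0,5) (1,3) (1,4) (1,5) (2,4) (2,5) (3,2) (3,3) (3,4) (3,5) (4,1) (4,2) (4,3) (4,4) (4,5) (5,1) (5,2) (5,3) (5,4) (5,5)] -> total=22
Click 2 (2,2) count=3: revealed 1 new [(2,2)] -> total=23
Click 3 (5,5) count=0: revealed 0 new [(none)] -> total=23

Answer: 23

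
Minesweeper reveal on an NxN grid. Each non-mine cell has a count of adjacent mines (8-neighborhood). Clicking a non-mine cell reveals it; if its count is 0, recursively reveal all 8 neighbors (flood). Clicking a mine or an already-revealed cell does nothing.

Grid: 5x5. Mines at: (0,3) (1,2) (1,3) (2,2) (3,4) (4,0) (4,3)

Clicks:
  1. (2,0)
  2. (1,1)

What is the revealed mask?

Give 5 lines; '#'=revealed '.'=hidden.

Answer: ##...
##...
##...
##...
.....

Derivation:
Click 1 (2,0) count=0: revealed 8 new [(0,0) (0,1) (1,0) (1,1) (2,0) (2,1) (3,0) (3,1)] -> total=8
Click 2 (1,1) count=2: revealed 0 new [(none)] -> total=8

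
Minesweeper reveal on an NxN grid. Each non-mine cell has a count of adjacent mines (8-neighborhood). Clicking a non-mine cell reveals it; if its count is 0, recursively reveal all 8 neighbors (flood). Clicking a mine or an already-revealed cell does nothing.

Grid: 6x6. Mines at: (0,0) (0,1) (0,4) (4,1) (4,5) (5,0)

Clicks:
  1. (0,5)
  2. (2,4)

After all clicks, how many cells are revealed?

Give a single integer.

Click 1 (0,5) count=1: revealed 1 new [(0,5)] -> total=1
Click 2 (2,4) count=0: revealed 24 new [(1,0) (1,1) (1,2) (1,3) (1,4) (1,5) (2,0) (2,1) (2,2) (2,3) (2,4) (2,5) (3,0) (3,1) (3,2) (3,3) (3,4) (3,5) (4,2) (4,3) (4,4) (5,2) (5,3) (5,4)] -> total=25

Answer: 25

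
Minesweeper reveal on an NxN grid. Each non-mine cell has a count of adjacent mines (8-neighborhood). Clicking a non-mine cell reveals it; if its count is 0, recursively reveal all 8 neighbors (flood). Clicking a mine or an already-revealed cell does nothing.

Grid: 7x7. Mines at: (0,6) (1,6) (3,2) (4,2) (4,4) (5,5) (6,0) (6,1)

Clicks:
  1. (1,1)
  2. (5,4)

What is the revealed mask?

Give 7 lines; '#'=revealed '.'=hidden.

Click 1 (1,1) count=0: revealed 27 new [(0,0) (0,1) (0,2) (0,3) (0,4) (0,5) (1,0) (1,1) (1,2) (1,3) (1,4) (1,5) (2,0) (2,1) (2,2) (2,3) (2,4) (2,5) (3,0) (3,1) (3,3) (3,4) (3,5) (4,0) (4,1) (5,0) (5,1)] -> total=27
Click 2 (5,4) count=2: revealed 1 new [(5,4)] -> total=28

Answer: ######.
######.
######.
##.###.
##.....
##..#..
.......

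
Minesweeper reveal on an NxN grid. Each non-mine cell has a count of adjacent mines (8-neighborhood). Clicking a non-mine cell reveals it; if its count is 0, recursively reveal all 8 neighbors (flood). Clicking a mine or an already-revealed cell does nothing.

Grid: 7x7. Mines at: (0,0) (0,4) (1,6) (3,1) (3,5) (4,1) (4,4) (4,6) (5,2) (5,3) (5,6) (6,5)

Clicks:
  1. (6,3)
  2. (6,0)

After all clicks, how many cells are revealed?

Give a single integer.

Click 1 (6,3) count=2: revealed 1 new [(6,3)] -> total=1
Click 2 (6,0) count=0: revealed 4 new [(5,0) (5,1) (6,0) (6,1)] -> total=5

Answer: 5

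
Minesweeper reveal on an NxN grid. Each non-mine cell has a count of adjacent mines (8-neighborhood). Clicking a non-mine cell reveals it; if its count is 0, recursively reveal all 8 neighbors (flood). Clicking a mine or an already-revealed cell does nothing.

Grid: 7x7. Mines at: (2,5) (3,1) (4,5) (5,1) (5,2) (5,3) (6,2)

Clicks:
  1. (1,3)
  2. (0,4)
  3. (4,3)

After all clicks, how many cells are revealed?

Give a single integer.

Answer: 25

Derivation:
Click 1 (1,3) count=0: revealed 25 new [(0,0) (0,1) (0,2) (0,3) (0,4) (0,5) (0,6) (1,0) (1,1) (1,2) (1,3) (1,4) (1,5) (1,6) (2,0) (2,1) (2,2) (2,3) (2,4) (3,2) (3,3) (3,4) (4,2) (4,3) (4,4)] -> total=25
Click 2 (0,4) count=0: revealed 0 new [(none)] -> total=25
Click 3 (4,3) count=2: revealed 0 new [(none)] -> total=25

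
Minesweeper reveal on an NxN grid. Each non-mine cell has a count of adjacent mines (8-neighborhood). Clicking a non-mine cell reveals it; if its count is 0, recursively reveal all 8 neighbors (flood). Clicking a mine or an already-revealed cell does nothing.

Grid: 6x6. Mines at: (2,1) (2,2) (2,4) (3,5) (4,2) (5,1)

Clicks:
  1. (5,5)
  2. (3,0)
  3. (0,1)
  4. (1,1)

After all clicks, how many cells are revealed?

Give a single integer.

Click 1 (5,5) count=0: revealed 6 new [(4,3) (4,4) (4,5) (5,3) (5,4) (5,5)] -> total=6
Click 2 (3,0) count=1: revealed 1 new [(3,0)] -> total=7
Click 3 (0,1) count=0: revealed 12 new [(0,0) (0,1) (0,2) (0,3) (0,4) (0,5) (1,0) (1,1) (1,2) (1,3) (1,4) (1,5)] -> total=19
Click 4 (1,1) count=2: revealed 0 new [(none)] -> total=19

Answer: 19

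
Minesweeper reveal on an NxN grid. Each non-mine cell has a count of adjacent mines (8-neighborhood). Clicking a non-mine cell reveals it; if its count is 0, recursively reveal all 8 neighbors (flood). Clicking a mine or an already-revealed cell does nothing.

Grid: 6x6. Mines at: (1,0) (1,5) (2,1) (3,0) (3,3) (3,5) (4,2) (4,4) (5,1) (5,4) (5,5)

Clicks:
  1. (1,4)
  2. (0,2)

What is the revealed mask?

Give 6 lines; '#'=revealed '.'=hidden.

Click 1 (1,4) count=1: revealed 1 new [(1,4)] -> total=1
Click 2 (0,2) count=0: revealed 10 new [(0,1) (0,2) (0,3) (0,4) (1,1) (1,2) (1,3) (2,2) (2,3) (2,4)] -> total=11

Answer: .####.
.####.
..###.
......
......
......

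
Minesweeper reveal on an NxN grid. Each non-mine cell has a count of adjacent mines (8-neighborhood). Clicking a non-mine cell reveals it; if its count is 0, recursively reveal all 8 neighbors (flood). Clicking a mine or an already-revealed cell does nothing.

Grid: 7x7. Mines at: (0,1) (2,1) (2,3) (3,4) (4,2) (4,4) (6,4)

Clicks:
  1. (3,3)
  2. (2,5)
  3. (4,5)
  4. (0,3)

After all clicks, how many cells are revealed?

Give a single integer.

Click 1 (3,3) count=4: revealed 1 new [(3,3)] -> total=1
Click 2 (2,5) count=1: revealed 1 new [(2,5)] -> total=2
Click 3 (4,5) count=2: revealed 1 new [(4,5)] -> total=3
Click 4 (0,3) count=0: revealed 19 new [(0,2) (0,3) (0,4) (0,5) (0,6) (1,2) (1,3) (1,4) (1,5) (1,6) (2,4) (2,6) (3,5) (3,6) (4,6) (5,5) (5,6) (6,5) (6,6)] -> total=22

Answer: 22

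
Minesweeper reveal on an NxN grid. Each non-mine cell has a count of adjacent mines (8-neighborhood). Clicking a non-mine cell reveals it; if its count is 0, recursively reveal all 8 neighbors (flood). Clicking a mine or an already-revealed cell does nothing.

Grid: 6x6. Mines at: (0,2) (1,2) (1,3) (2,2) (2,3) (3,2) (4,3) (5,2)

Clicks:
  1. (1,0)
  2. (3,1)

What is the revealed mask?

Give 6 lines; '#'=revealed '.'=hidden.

Answer: ##....
##....
##....
##....
##....
##....

Derivation:
Click 1 (1,0) count=0: revealed 12 new [(0,0) (0,1) (1,0) (1,1) (2,0) (2,1) (3,0) (3,1) (4,0) (4,1) (5,0) (5,1)] -> total=12
Click 2 (3,1) count=2: revealed 0 new [(none)] -> total=12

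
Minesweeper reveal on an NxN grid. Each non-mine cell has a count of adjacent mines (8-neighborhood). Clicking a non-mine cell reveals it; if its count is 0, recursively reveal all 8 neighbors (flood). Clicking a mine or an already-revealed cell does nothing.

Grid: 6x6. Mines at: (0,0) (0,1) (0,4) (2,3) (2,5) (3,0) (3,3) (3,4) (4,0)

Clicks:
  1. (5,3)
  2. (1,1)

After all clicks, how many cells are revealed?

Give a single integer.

Click 1 (5,3) count=0: revealed 10 new [(4,1) (4,2) (4,3) (4,4) (4,5) (5,1) (5,2) (5,3) (5,4) (5,5)] -> total=10
Click 2 (1,1) count=2: revealed 1 new [(1,1)] -> total=11

Answer: 11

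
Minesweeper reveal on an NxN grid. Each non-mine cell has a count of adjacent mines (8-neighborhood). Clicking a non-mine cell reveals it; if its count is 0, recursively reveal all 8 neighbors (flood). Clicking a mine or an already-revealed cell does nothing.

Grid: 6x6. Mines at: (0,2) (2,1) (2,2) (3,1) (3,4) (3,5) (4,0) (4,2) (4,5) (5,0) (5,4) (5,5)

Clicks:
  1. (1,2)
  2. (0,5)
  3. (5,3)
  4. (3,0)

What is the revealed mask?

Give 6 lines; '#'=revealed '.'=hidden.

Answer: ...###
..####
...###
#.....
......
...#..

Derivation:
Click 1 (1,2) count=3: revealed 1 new [(1,2)] -> total=1
Click 2 (0,5) count=0: revealed 9 new [(0,3) (0,4) (0,5) (1,3) (1,4) (1,5) (2,3) (2,4) (2,5)] -> total=10
Click 3 (5,3) count=2: revealed 1 new [(5,3)] -> total=11
Click 4 (3,0) count=3: revealed 1 new [(3,0)] -> total=12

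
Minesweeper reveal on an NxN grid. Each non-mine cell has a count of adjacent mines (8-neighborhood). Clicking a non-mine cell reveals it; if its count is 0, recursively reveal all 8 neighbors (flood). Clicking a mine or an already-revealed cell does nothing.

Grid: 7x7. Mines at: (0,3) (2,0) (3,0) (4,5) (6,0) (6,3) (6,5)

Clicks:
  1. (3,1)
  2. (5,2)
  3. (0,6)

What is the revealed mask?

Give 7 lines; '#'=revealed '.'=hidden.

Answer: ....###
.######
.######
.######
.####..
.####..
.......

Derivation:
Click 1 (3,1) count=2: revealed 1 new [(3,1)] -> total=1
Click 2 (5,2) count=1: revealed 1 new [(5,2)] -> total=2
Click 3 (0,6) count=0: revealed 27 new [(0,4) (0,5) (0,6) (1,1) (1,2) (1,3) (1,4) (1,5) (1,6) (2,1) (2,2) (2,3) (2,4) (2,5) (2,6) (3,2) (3,3) (3,4) (3,5) (3,6) (4,1) (4,2) (4,3) (4,4) (5,1) (5,3) (5,4)] -> total=29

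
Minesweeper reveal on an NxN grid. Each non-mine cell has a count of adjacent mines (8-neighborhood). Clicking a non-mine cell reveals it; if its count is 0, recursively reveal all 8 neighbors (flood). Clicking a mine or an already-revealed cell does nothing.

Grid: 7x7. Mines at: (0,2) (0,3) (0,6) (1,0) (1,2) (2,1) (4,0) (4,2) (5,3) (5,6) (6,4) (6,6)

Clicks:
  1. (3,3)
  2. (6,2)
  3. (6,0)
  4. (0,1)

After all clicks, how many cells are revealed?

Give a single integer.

Answer: 8

Derivation:
Click 1 (3,3) count=1: revealed 1 new [(3,3)] -> total=1
Click 2 (6,2) count=1: revealed 1 new [(6,2)] -> total=2
Click 3 (6,0) count=0: revealed 5 new [(5,0) (5,1) (5,2) (6,0) (6,1)] -> total=7
Click 4 (0,1) count=3: revealed 1 new [(0,1)] -> total=8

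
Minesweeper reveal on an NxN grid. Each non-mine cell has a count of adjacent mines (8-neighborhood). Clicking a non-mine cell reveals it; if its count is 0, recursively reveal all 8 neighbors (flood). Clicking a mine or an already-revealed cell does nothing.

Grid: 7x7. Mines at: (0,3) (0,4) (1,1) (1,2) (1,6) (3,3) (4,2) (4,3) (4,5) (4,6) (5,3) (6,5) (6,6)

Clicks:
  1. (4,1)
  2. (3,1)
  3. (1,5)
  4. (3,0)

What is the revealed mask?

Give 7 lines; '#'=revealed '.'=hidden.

Answer: .......
.....#.
##.....
##.....
##.....
###....
###....

Derivation:
Click 1 (4,1) count=1: revealed 1 new [(4,1)] -> total=1
Click 2 (3,1) count=1: revealed 1 new [(3,1)] -> total=2
Click 3 (1,5) count=2: revealed 1 new [(1,5)] -> total=3
Click 4 (3,0) count=0: revealed 10 new [(2,0) (2,1) (3,0) (4,0) (5,0) (5,1) (5,2) (6,0) (6,1) (6,2)] -> total=13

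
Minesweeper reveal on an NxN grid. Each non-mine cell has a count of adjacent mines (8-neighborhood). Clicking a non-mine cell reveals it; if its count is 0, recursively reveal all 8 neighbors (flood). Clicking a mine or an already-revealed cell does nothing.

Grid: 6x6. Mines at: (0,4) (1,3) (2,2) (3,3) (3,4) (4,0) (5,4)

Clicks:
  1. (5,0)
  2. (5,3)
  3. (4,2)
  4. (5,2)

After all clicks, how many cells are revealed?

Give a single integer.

Click 1 (5,0) count=1: revealed 1 new [(5,0)] -> total=1
Click 2 (5,3) count=1: revealed 1 new [(5,3)] -> total=2
Click 3 (4,2) count=1: revealed 1 new [(4,2)] -> total=3
Click 4 (5,2) count=0: revealed 4 new [(4,1) (4,3) (5,1) (5,2)] -> total=7

Answer: 7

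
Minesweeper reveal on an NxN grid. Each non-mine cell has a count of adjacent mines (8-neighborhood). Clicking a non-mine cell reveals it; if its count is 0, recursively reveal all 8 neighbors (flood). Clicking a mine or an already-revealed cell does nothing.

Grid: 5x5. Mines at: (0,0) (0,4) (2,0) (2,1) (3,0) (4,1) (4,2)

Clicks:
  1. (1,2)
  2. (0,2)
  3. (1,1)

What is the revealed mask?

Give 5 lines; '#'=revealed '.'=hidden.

Click 1 (1,2) count=1: revealed 1 new [(1,2)] -> total=1
Click 2 (0,2) count=0: revealed 5 new [(0,1) (0,2) (0,3) (1,1) (1,3)] -> total=6
Click 3 (1,1) count=3: revealed 0 new [(none)] -> total=6

Answer: .###.
.###.
.....
.....
.....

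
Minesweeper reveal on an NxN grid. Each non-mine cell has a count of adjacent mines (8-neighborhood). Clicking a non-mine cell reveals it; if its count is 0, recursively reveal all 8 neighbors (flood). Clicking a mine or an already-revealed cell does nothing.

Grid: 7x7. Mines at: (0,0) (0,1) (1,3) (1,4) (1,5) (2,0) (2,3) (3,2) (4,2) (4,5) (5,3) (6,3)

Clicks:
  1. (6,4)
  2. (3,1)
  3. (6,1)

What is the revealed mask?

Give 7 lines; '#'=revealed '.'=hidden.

Answer: .......
.......
.......
##.....
##.....
###....
###.#..

Derivation:
Click 1 (6,4) count=2: revealed 1 new [(6,4)] -> total=1
Click 2 (3,1) count=3: revealed 1 new [(3,1)] -> total=2
Click 3 (6,1) count=0: revealed 9 new [(3,0) (4,0) (4,1) (5,0) (5,1) (5,2) (6,0) (6,1) (6,2)] -> total=11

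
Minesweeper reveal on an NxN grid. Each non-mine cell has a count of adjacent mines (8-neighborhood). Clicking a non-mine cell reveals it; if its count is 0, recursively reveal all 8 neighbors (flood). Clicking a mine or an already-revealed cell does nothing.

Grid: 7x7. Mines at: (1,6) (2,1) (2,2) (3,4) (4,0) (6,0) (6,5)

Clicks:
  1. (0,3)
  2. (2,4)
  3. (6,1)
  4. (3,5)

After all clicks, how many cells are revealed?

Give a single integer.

Answer: 17

Derivation:
Click 1 (0,3) count=0: revealed 15 new [(0,0) (0,1) (0,2) (0,3) (0,4) (0,5) (1,0) (1,1) (1,2) (1,3) (1,4) (1,5) (2,3) (2,4) (2,5)] -> total=15
Click 2 (2,4) count=1: revealed 0 new [(none)] -> total=15
Click 3 (6,1) count=1: revealed 1 new [(6,1)] -> total=16
Click 4 (3,5) count=1: revealed 1 new [(3,5)] -> total=17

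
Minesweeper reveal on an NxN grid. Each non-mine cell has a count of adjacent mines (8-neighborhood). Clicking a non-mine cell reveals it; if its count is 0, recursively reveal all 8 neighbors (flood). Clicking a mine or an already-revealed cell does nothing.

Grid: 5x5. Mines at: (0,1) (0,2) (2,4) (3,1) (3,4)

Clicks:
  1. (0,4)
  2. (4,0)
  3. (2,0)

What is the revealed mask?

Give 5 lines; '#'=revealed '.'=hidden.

Answer: ...##
...##
#....
.....
#....

Derivation:
Click 1 (0,4) count=0: revealed 4 new [(0,3) (0,4) (1,3) (1,4)] -> total=4
Click 2 (4,0) count=1: revealed 1 new [(4,0)] -> total=5
Click 3 (2,0) count=1: revealed 1 new [(2,0)] -> total=6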